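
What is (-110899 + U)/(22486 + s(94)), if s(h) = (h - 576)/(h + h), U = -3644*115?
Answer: -16605382/704481 ≈ -23.571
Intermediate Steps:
U = -419060
s(h) = (-576 + h)/(2*h) (s(h) = (-576 + h)/((2*h)) = (-576 + h)*(1/(2*h)) = (-576 + h)/(2*h))
(-110899 + U)/(22486 + s(94)) = (-110899 - 419060)/(22486 + (½)*(-576 + 94)/94) = -529959/(22486 + (½)*(1/94)*(-482)) = -529959/(22486 - 241/94) = -529959/2113443/94 = -529959*94/2113443 = -16605382/704481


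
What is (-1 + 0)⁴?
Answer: 1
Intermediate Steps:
(-1 + 0)⁴ = (-1)⁴ = 1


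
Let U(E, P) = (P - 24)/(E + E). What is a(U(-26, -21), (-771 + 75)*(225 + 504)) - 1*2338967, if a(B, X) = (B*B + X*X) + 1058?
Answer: 696107445721113/2704 ≈ 2.5744e+11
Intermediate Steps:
U(E, P) = (-24 + P)/(2*E) (U(E, P) = (-24 + P)/((2*E)) = (-24 + P)*(1/(2*E)) = (-24 + P)/(2*E))
a(B, X) = 1058 + B² + X² (a(B, X) = (B² + X²) + 1058 = 1058 + B² + X²)
a(U(-26, -21), (-771 + 75)*(225 + 504)) - 1*2338967 = (1058 + ((½)*(-24 - 21)/(-26))² + ((-771 + 75)*(225 + 504))²) - 1*2338967 = (1058 + ((½)*(-1/26)*(-45))² + (-696*729)²) - 2338967 = (1058 + (45/52)² + (-507384)²) - 2338967 = (1058 + 2025/2704 + 257438523456) - 2338967 = 696113770287881/2704 - 2338967 = 696107445721113/2704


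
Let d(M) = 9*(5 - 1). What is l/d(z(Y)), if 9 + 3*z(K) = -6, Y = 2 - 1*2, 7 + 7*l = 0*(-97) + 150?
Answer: 143/252 ≈ 0.56746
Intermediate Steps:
l = 143/7 (l = -1 + (0*(-97) + 150)/7 = -1 + (0 + 150)/7 = -1 + (1/7)*150 = -1 + 150/7 = 143/7 ≈ 20.429)
Y = 0 (Y = 2 - 2 = 0)
z(K) = -5 (z(K) = -3 + (1/3)*(-6) = -3 - 2 = -5)
d(M) = 36 (d(M) = 9*4 = 36)
l/d(z(Y)) = (143/7)/36 = (143/7)*(1/36) = 143/252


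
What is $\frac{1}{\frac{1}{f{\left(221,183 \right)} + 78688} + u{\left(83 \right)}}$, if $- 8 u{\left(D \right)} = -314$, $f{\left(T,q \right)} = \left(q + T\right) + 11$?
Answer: $\frac{316412}{12419175} \approx 0.025478$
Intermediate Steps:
$f{\left(T,q \right)} = 11 + T + q$ ($f{\left(T,q \right)} = \left(T + q\right) + 11 = 11 + T + q$)
$u{\left(D \right)} = \frac{157}{4}$ ($u{\left(D \right)} = \left(- \frac{1}{8}\right) \left(-314\right) = \frac{157}{4}$)
$\frac{1}{\frac{1}{f{\left(221,183 \right)} + 78688} + u{\left(83 \right)}} = \frac{1}{\frac{1}{\left(11 + 221 + 183\right) + 78688} + \frac{157}{4}} = \frac{1}{\frac{1}{415 + 78688} + \frac{157}{4}} = \frac{1}{\frac{1}{79103} + \frac{157}{4}} = \frac{1}{\frac{12419175}{316412}} = \frac{316412}{12419175}$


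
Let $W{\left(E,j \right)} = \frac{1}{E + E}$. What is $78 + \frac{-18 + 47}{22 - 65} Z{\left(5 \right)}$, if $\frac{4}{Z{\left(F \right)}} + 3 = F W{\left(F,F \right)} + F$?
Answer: $\frac{16538}{215} \approx 76.921$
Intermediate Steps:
$W{\left(E,j \right)} = \frac{1}{2 E}$
$Z{\left(F \right)} = \frac{4}{- \frac{5}{2} + F}$ ($Z{\left(F \right)} = \frac{4}{-3 + \left(F \frac{1}{2 F} + F\right)} = \frac{4}{-3 + \left(\frac{1}{2} + F\right)} = \frac{4}{- \frac{5}{2} + F}$)
$78 + \frac{-18 + 47}{22 - 65} Z{\left(5 \right)} = 78 + \frac{-18 + 47}{22 - 65} \frac{8}{-5 + 2 \cdot 5} = 78 + \frac{29}{-43} \frac{8}{-5 + 10} = 78 + 29 \left(- \frac{1}{43}\right) \frac{8}{5} = 78 - \frac{29 \cdot 8 \cdot \frac{1}{5}}{43} = 78 - \frac{232}{215} = \frac{16538}{215}$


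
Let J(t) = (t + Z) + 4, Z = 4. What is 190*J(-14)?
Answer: -1140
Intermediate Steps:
J(t) = 8 + t (J(t) = (t + 4) + 4 = (4 + t) + 4 = 8 + t)
190*J(-14) = 190*(8 - 14) = 190*(-6) = -1140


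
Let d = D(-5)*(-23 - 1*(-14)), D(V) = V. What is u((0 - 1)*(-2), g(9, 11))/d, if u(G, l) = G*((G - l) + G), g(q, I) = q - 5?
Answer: 0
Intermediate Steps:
g(q, I) = -5 + q
d = 45 (d = -5*(-23 - 1*(-14)) = -5*(-23 + 14) = -5*(-9) = 45)
u(G, l) = G*(-l + 2*G)
u((0 - 1)*(-2), g(9, 11))/d = (((0 - 1)*(-2))*(-(-5 + 9) + 2*((0 - 1)*(-2))))/45 = ((-1*(-2))*(-1*4 + 2*(-1*(-2))))*(1/45) = (2*(-4 + 2*2))*(1/45) = (2*(-4 + 4))*(1/45) = (2*0)*(1/45) = 0*(1/45) = 0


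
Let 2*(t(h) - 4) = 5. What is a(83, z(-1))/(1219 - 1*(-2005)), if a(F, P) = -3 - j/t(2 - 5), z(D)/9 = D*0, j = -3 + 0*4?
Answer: -33/41912 ≈ -0.00078736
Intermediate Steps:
t(h) = 13/2 (t(h) = 4 + (1/2)*5 = 4 + 5/2 = 13/2)
j = -3 (j = -3 + 0 = -3)
z(D) = 0 (z(D) = 9*(D*0) = 9*0 = 0)
a(F, P) = -33/13 (a(F, P) = -3 - (-3)/13/2 = -3 - (-3)*2/13 = -3 - 1*(-6/13) = -3 + 6/13 = -33/13)
a(83, z(-1))/(1219 - 1*(-2005)) = -33/(13*(1219 - 1*(-2005))) = -33/(13*(1219 + 2005)) = -33/13/3224 = -33/13*1/3224 = -33/41912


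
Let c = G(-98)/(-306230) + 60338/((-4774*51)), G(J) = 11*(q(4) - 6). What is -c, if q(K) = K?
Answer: 4617987328/18639760755 ≈ 0.24775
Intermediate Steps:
G(J) = -22 (G(J) = 11*(4 - 6) = 11*(-2) = -22)
c = -4617987328/18639760755 (c = -22/(-306230) + 60338/((-4774*51)) = -22*(-1/306230) + 60338/(-243474) = 11/153115 + 60338*(-1/243474) = 11/153115 - 30169/121737 = -4617987328/18639760755 ≈ -0.24775)
-c = -1*(-4617987328/18639760755) = 4617987328/18639760755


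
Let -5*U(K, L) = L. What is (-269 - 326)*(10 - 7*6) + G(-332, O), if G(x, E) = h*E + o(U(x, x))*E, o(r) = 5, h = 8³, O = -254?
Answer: -112278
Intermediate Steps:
U(K, L) = -L/5
h = 512
G(x, E) = 517*E (G(x, E) = 512*E + 5*E = 517*E)
(-269 - 326)*(10 - 7*6) + G(-332, O) = (-269 - 326)*(10 - 7*6) + 517*(-254) = -595*(10 - 42) - 131318 = -595*(-32) - 131318 = 19040 - 131318 = -112278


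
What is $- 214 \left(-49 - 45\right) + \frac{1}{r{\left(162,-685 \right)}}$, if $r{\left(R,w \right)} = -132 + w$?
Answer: $\frac{16434771}{817} \approx 20116.0$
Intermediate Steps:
$- 214 \left(-49 - 45\right) + \frac{1}{r{\left(162,-685 \right)}} = - 214 \left(-49 - 45\right) + \frac{1}{-132 - 685} = \left(-214\right) \left(-94\right) + \frac{1}{-817} = 20116 - \frac{1}{817} = \frac{16434771}{817}$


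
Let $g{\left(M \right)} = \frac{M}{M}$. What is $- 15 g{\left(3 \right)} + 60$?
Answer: $45$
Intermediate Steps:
$g{\left(M \right)} = 1$
$- 15 g{\left(3 \right)} + 60 = \left(-15\right) 1 + 60 = -15 + 60 = 45$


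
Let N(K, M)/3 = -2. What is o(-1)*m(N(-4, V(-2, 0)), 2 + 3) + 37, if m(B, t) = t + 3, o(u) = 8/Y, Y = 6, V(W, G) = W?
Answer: 143/3 ≈ 47.667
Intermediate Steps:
N(K, M) = -6 (N(K, M) = 3*(-2) = -6)
o(u) = 4/3 (o(u) = 8/6 = 8*(1/6) = 4/3)
m(B, t) = 3 + t
o(-1)*m(N(-4, V(-2, 0)), 2 + 3) + 37 = 4*(3 + (2 + 3))/3 + 37 = 4*(3 + 5)/3 + 37 = (4/3)*8 + 37 = 32/3 + 37 = 143/3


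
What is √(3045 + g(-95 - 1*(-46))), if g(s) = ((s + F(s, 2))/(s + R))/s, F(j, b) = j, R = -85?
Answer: √13668938/67 ≈ 55.181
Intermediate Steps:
g(s) = 2/(-85 + s) (g(s) = ((s + s)/(s - 85))/s = ((2*s)/(-85 + s))/s = (2*s/(-85 + s))/s = 2/(-85 + s))
√(3045 + g(-95 - 1*(-46))) = √(3045 + 2/(-85 + (-95 - 1*(-46)))) = √(3045 + 2/(-85 + (-95 + 46))) = √(3045 + 2/(-85 - 49)) = √(3045 + 2/(-134)) = √(3045 + 2*(-1/134)) = √(3045 - 1/67) = √(204014/67) = √13668938/67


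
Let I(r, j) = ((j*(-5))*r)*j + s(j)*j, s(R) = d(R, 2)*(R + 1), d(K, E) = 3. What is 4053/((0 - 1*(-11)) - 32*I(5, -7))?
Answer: 4053/35179 ≈ 0.11521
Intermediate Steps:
s(R) = 3 + 3*R (s(R) = 3*(R + 1) = 3*(1 + R) = 3 + 3*R)
I(r, j) = j*(3 + 3*j) - 5*r*j² (I(r, j) = ((j*(-5))*r)*j + (3 + 3*j)*j = ((-5*j)*r)*j + j*(3 + 3*j) = (-5*j*r)*j + j*(3 + 3*j) = -5*r*j² + j*(3 + 3*j) = j*(3 + 3*j) - 5*r*j²)
4053/((0 - 1*(-11)) - 32*I(5, -7)) = 4053/((0 - 1*(-11)) - (-224)*(3 + 3*(-7) - 5*(-7)*5)) = 4053/((0 + 11) - (-224)*(3 - 21 + 175)) = 4053/(11 - (-224)*157) = 4053/(11 - 32*(-1099)) = 4053/(11 + 35168) = 4053/35179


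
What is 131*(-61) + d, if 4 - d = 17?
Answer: -8004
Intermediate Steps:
d = -13 (d = 4 - 1*17 = 4 - 17 = -13)
131*(-61) + d = 131*(-61) - 13 = -7991 - 13 = -8004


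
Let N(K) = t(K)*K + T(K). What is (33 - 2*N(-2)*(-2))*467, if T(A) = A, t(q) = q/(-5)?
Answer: 50903/5 ≈ 10181.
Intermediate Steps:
t(q) = -q/5 (t(q) = q*(-⅕) = -q/5)
N(K) = K - K²/5 (N(K) = (-K/5)*K + K = -K²/5 + K = K - K²/5)
(33 - 2*N(-2)*(-2))*467 = (33 - 2*(-2)*(5 - 1*(-2))/5*(-2))*467 = (33 - 2*(-2)*(5 + 2)/5*(-2))*467 = (33 - 2*(-2)*7/5*(-2))*467 = (33 - 2*(-14/5)*(-2))*467 = (33 + (28/5)*(-2))*467 = (33 - 56/5)*467 = (109/5)*467 = 50903/5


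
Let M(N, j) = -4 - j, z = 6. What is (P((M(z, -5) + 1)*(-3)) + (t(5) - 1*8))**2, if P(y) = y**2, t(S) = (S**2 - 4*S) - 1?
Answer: 1024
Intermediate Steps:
t(S) = -1 + S**2 - 4*S
(P((M(z, -5) + 1)*(-3)) + (t(5) - 1*8))**2 = ((((-4 - 1*(-5)) + 1)*(-3))**2 + ((-1 + 5**2 - 4*5) - 1*8))**2 = ((((-4 + 5) + 1)*(-3))**2 + ((-1 + 25 - 20) - 8))**2 = (((1 + 1)*(-3))**2 + (4 - 8))**2 = ((2*(-3))**2 - 4)**2 = ((-6)**2 - 4)**2 = (36 - 4)**2 = 32**2 = 1024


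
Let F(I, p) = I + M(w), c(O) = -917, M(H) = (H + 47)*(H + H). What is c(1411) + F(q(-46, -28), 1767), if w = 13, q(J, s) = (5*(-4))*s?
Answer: 1203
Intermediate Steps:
q(J, s) = -20*s
M(H) = 2*H*(47 + H) (M(H) = (47 + H)*(2*H) = 2*H*(47 + H))
F(I, p) = 1560 + I (F(I, p) = I + 2*13*(47 + 13) = I + 2*13*60 = I + 1560 = 1560 + I)
c(1411) + F(q(-46, -28), 1767) = -917 + (1560 - 20*(-28)) = -917 + (1560 + 560) = -917 + 2120 = 1203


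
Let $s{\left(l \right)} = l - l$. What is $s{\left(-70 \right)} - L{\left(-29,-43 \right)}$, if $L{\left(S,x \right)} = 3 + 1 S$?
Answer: $26$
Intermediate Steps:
$s{\left(l \right)} = 0$
$L{\left(S,x \right)} = 3 + S$
$s{\left(-70 \right)} - L{\left(-29,-43 \right)} = 0 - \left(3 - 29\right) = 0 - -26 = 0 + 26 = 26$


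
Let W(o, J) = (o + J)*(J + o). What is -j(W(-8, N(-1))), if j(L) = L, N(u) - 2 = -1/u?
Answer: -25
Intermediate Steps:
N(u) = 2 - 1/u
W(o, J) = (J + o)² (W(o, J) = (J + o)*(J + o) = (J + o)²)
-j(W(-8, N(-1))) = -((2 - 1/(-1)) - 8)² = -((2 - 1*(-1)) - 8)² = -((2 + 1) - 8)² = -(3 - 8)² = -1*(-5)² = -1*25 = -25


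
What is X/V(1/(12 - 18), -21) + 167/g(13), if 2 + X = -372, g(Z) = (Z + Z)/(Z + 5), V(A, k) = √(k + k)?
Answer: 1503/13 + 187*I*√42/21 ≈ 115.62 + 57.709*I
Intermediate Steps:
V(A, k) = √2*√k (V(A, k) = √(2*k) = √2*√k)
g(Z) = 2*Z/(5 + Z) (g(Z) = (2*Z)/(5 + Z) = 2*Z/(5 + Z))
X = -374 (X = -2 - 372 = -374)
X/V(1/(12 - 18), -21) + 167/g(13) = -374*(-I*√42/42) + 167/((2*13/(5 + 13))) = -374*(-I*√42/42) + 167/((2*13/18)) = -374*(-I*√42/42) + 167/((2*13*(1/18))) = -(-187)*I*√42/21 + 167/(13/9) = 187*I*√42/21 + 167*(9/13) = 187*I*√42/21 + 1503/13 = 1503/13 + 187*I*√42/21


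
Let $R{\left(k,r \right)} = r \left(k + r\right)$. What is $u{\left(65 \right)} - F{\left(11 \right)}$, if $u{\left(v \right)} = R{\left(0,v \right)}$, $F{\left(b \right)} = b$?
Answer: $4214$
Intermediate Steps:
$u{\left(v \right)} = v^{2}$ ($u{\left(v \right)} = v \left(0 + v\right) = v v = v^{2}$)
$u{\left(65 \right)} - F{\left(11 \right)} = 65^{2} - 11 = 4225 - 11 = 4214$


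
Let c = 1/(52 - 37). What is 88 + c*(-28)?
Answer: 1292/15 ≈ 86.133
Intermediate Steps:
c = 1/15 ≈ 0.066667
88 + c*(-28) = 88 + (1/15)*(-28) = 88 - 28/15 = 1292/15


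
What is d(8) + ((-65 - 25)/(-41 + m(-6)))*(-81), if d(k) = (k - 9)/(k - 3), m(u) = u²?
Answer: -7291/5 ≈ -1458.2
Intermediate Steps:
d(k) = (-9 + k)/(-3 + k)
d(8) + ((-65 - 25)/(-41 + m(-6)))*(-81) = (-9 + 8)/(-3 + 8) + ((-65 - 25)/(-41 + (-6)²))*(-81) = -1/5 - 90/(-41 + 36)*(-81) = (⅕)*(-1) - 90/(-5)*(-81) = -⅕ - 90*(-⅕)*(-81) = -⅕ + 18*(-81) = -⅕ - 1458 = -7291/5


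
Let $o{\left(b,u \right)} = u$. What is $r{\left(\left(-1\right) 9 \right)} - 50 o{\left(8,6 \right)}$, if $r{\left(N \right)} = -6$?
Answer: $-306$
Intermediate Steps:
$r{\left(\left(-1\right) 9 \right)} - 50 o{\left(8,6 \right)} = -6 - 300 = -306$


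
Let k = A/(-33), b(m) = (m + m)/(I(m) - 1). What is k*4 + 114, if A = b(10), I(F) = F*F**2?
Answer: 3758158/32967 ≈ 114.00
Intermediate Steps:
I(F) = F**3
b(m) = 2*m/(-1 + m**3) (b(m) = (m + m)/(m**3 - 1) = (2*m)/(-1 + m**3) = 2*m/(-1 + m**3))
A = 20/999 (A = 2*10/(-1 + 10**3) = 2*10/(-1 + 1000) = 2*10/999 = 2*10*(1/999) = 20/999 ≈ 0.020020)
k = -20/32967 (k = (20/999)/(-33) = (20/999)*(-1/33) = -20/32967 ≈ -0.00060667)
k*4 + 114 = -20/32967*4 + 114 = -80/32967 + 114 = 3758158/32967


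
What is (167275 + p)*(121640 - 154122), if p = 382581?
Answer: -17860422592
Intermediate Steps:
(167275 + p)*(121640 - 154122) = (167275 + 382581)*(121640 - 154122) = 549856*(-32482) = -17860422592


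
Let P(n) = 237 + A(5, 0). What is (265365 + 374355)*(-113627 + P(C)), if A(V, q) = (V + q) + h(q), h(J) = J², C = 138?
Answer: -72534652200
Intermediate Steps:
A(V, q) = V + q + q² (A(V, q) = (V + q) + q² = V + q + q²)
P(n) = 242 (P(n) = 237 + (5 + 0 + 0²) = 237 + (5 + 0 + 0) = 237 + 5 = 242)
(265365 + 374355)*(-113627 + P(C)) = (265365 + 374355)*(-113627 + 242) = 639720*(-113385) = -72534652200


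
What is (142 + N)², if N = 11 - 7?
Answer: 21316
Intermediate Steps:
N = 4
(142 + N)² = (142 + 4)² = 146² = 21316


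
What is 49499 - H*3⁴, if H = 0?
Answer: 49499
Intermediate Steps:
49499 - H*3⁴ = 49499 - 0*3⁴ = 49499 - 0*81 = 49499 - 1*0 = 49499 + 0 = 49499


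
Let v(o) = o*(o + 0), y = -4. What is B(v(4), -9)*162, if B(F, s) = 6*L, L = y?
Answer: -3888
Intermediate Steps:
L = -4
v(o) = o**2 (v(o) = o*o = o**2)
B(F, s) = -24 (B(F, s) = 6*(-4) = -24)
B(v(4), -9)*162 = -24*162 = -3888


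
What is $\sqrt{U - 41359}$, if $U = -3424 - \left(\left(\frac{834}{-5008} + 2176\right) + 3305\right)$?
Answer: $\frac{i \sqrt{78788760014}}{1252} \approx 224.2 i$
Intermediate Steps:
$U = - \frac{22297703}{2504}$ ($U = -3424 - \left(\left(834 \left(- \frac{1}{5008}\right) + 2176\right) + 3305\right) = -3424 - \left(\left(- \frac{417}{2504} + 2176\right) + 3305\right) = -3424 - \left(\frac{5448287}{2504} + 3305\right) = -3424 - \frac{13724007}{2504} = - \frac{22297703}{2504} \approx -8904.8$)
$\sqrt{U - 41359} = \sqrt{- \frac{22297703}{2504} - 41359} = \sqrt{- \frac{125860639}{2504}} = \frac{i \sqrt{78788760014}}{1252}$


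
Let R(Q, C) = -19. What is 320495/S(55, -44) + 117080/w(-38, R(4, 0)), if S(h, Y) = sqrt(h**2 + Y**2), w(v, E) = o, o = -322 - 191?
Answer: -117080/513 + 320495*sqrt(41)/451 ≈ 4322.0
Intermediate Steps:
o = -513
w(v, E) = -513
S(h, Y) = sqrt(Y**2 + h**2)
320495/S(55, -44) + 117080/w(-38, R(4, 0)) = 320495/(sqrt((-44)**2 + 55**2)) + 117080/(-513) = 320495/(sqrt(1936 + 3025)) + 117080*(-1/513) = 320495/(sqrt(4961)) - 117080/513 = 320495/((11*sqrt(41))) - 117080/513 = 320495*(sqrt(41)/451) - 117080/513 = 320495*sqrt(41)/451 - 117080/513 = -117080/513 + 320495*sqrt(41)/451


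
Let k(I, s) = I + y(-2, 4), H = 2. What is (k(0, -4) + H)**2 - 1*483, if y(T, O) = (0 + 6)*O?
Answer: 193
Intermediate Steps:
y(T, O) = 6*O
k(I, s) = 24 + I (k(I, s) = I + 6*4 = I + 24 = 24 + I)
(k(0, -4) + H)**2 - 1*483 = ((24 + 0) + 2)**2 - 1*483 = (24 + 2)**2 - 483 = 26**2 - 483 = 676 - 483 = 193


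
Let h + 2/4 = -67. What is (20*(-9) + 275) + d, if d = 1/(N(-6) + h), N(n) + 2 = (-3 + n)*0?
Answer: 13203/139 ≈ 94.986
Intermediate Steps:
h = -135/2 (h = -½ - 67 = -135/2 ≈ -67.500)
N(n) = -2 (N(n) = -2 + (-3 + n)*0 = -2 + 0 = -2)
d = -2/139 (d = 1/(-2 - 135/2) = 1/(-139/2) = -2/139 ≈ -0.014388)
(20*(-9) + 275) + d = (20*(-9) + 275) - 2/139 = (-180 + 275) - 2/139 = 95 - 2/139 = 13203/139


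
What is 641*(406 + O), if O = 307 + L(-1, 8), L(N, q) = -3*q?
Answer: 441649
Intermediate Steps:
O = 283 (O = 307 - 3*8 = 307 - 24 = 283)
641*(406 + O) = 641*(406 + 283) = 641*689 = 441649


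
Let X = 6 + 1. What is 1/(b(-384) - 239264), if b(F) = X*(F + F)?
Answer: -1/244640 ≈ -4.0876e-6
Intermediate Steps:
X = 7
b(F) = 14*F (b(F) = 7*(F + F) = 7*(2*F) = 14*F)
1/(b(-384) - 239264) = 1/(14*(-384) - 239264) = 1/(-5376 - 239264) = 1/(-244640) = -1/244640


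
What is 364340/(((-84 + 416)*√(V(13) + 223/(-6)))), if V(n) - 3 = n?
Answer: -91085*I*√762/10541 ≈ -238.53*I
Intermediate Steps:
V(n) = 3 + n
364340/(((-84 + 416)*√(V(13) + 223/(-6)))) = 364340/(((-84 + 416)*√((3 + 13) + 223/(-6)))) = 364340/((332*√(16 + 223*(-⅙)))) = 364340/((332*√(16 - 223/6))) = 364340/((332*√(-127/6))) = 364340/((332*(I*√762/6))) = 364340/((166*I*√762/3)) = 364340*(-I*√762/42164) = -91085*I*√762/10541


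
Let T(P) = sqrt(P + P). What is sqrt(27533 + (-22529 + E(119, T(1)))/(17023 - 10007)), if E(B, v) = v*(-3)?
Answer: sqrt(338783344246 - 5262*sqrt(2))/3508 ≈ 165.92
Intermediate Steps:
T(P) = sqrt(2)*sqrt(P) (T(P) = sqrt(2*P) = sqrt(2)*sqrt(P))
E(B, v) = -3*v
sqrt(27533 + (-22529 + E(119, T(1)))/(17023 - 10007)) = sqrt(27533 + (-22529 - 3*sqrt(2)*sqrt(1))/(17023 - 10007)) = sqrt(27533 + (-22529 - 3*sqrt(2))/7016) = sqrt(27533 + (-22529 - 3*sqrt(2))*(1/7016)) = sqrt(27533 + (-22529/7016 - 3*sqrt(2)/7016)) = sqrt(193148999/7016 - 3*sqrt(2)/7016)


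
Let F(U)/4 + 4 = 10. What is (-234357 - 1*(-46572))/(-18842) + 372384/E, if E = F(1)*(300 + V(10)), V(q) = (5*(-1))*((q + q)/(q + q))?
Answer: 347749047/5558390 ≈ 62.563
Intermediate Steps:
F(U) = 24 (F(U) = -16 + 4*10 = -16 + 40 = 24)
V(q) = -5 (V(q) = -5*2*q/(2*q) = -5*2*q*1/(2*q) = -5*1 = -5)
E = 7080 (E = 24*(300 - 5) = 24*295 = 7080)
(-234357 - 1*(-46572))/(-18842) + 372384/E = (-234357 - 1*(-46572))/(-18842) + 372384/7080 = (-234357 + 46572)*(-1/18842) + 372384*(1/7080) = -187785*(-1/18842) + 15516/295 = 187785/18842 + 15516/295 = 347749047/5558390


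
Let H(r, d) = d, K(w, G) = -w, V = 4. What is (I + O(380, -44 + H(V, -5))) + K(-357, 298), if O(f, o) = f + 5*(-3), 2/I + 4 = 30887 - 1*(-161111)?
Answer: 69309835/95997 ≈ 722.00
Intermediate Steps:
I = 1/95997 (I = 2/(-4 + (30887 - 1*(-161111))) = 2/(-4 + (30887 + 161111)) = 2/(-4 + 191998) = 2/191994 = 2*(1/191994) = 1/95997 ≈ 1.0417e-5)
O(f, o) = -15 + f (O(f, o) = f - 15 = -15 + f)
(I + O(380, -44 + H(V, -5))) + K(-357, 298) = (1/95997 + (-15 + 380)) - 1*(-357) = (1/95997 + 365) + 357 = 35038906/95997 + 357 = 69309835/95997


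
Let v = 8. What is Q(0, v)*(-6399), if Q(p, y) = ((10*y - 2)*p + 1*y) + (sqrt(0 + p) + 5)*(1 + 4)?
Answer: -211167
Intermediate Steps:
Q(p, y) = 25 + y + 5*sqrt(p) + p*(-2 + 10*y) (Q(p, y) = ((-2 + 10*y)*p + y) + (sqrt(p) + 5)*5 = (p*(-2 + 10*y) + y) + (5 + sqrt(p))*5 = (y + p*(-2 + 10*y)) + (25 + 5*sqrt(p)) = 25 + y + 5*sqrt(p) + p*(-2 + 10*y))
Q(0, v)*(-6399) = (25 + 8 - 2*0 + 5*sqrt(0) + 10*0*8)*(-6399) = (25 + 8 + 0 + 5*0 + 0)*(-6399) = (25 + 8 + 0 + 0 + 0)*(-6399) = 33*(-6399) = -211167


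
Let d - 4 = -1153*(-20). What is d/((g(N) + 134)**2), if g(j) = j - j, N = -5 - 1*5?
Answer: 5766/4489 ≈ 1.2845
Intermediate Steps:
N = -10 (N = -5 - 5 = -10)
g(j) = 0
d = 23064 (d = 4 - 1153*(-20) = 4 + 23060 = 23064)
d/((g(N) + 134)**2) = 23064/((0 + 134)**2) = 23064/(134**2) = 23064/17956 = 23064*(1/17956) = 5766/4489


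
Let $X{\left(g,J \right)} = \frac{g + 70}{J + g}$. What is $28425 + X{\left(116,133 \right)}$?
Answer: $\frac{2359337}{83} \approx 28426.0$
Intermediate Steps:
$X{\left(g,J \right)} = \frac{70 + g}{J + g}$
$28425 + X{\left(116,133 \right)} = 28425 + \frac{70 + 116}{133 + 116} = 28425 + \frac{1}{249} \cdot 186 = 28425 + \frac{62}{83} = \frac{2359337}{83}$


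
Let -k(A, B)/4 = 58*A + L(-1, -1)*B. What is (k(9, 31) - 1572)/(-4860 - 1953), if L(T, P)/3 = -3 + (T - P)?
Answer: 848/2271 ≈ 0.37340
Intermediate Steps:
L(T, P) = -9 - 3*P + 3*T (L(T, P) = 3*(-3 + (T - P)) = 3*(-3 + T - P) = -9 - 3*P + 3*T)
k(A, B) = -232*A + 36*B (k(A, B) = -4*(58*A + (-9 - 3*(-1) + 3*(-1))*B) = -4*(58*A + (-9 + 3 - 3)*B) = -4*(58*A - 9*B) = -4*(-9*B + 58*A) = -232*A + 36*B)
(k(9, 31) - 1572)/(-4860 - 1953) = ((-232*9 + 36*31) - 1572)/(-4860 - 1953) = ((-2088 + 1116) - 1572)/(-6813) = (-972 - 1572)*(-1/6813) = -2544*(-1/6813) = 848/2271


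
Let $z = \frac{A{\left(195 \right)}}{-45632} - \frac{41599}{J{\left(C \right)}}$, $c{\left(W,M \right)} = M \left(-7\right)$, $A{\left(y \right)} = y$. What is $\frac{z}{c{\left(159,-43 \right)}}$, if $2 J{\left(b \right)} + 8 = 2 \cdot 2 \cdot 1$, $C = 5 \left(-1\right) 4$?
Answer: $\frac{949122589}{13735232} \approx 69.101$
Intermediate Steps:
$C = -20$ ($C = \left(-5\right) 4 = -20$)
$c{\left(W,M \right)} = - 7 M$
$J{\left(b \right)} = -2$ ($J{\left(b \right)} = -4 + \frac{2 \cdot 2 \cdot 1}{2} = -4 + \frac{4 \cdot 1}{2} = -4 + \frac{1}{2} \cdot 4 = -4 + 2 = -2$)
$z = \frac{949122589}{45632}$ ($z = \frac{195}{-45632} - \frac{41599}{-2} = 195 \left(- \frac{1}{45632}\right) - - \frac{41599}{2} = - \frac{195}{45632} + \frac{41599}{2} = \frac{949122589}{45632} \approx 20800.0$)
$\frac{z}{c{\left(159,-43 \right)}} = \frac{949122589}{45632 \left(\left(-7\right) \left(-43\right)\right)} = \frac{949122589}{45632 \cdot 301} = \frac{949122589}{45632} \cdot \frac{1}{301} = \frac{949122589}{13735232}$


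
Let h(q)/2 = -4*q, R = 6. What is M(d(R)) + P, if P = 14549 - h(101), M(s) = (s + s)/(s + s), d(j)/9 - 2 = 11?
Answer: 15358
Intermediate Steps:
d(j) = 117 (d(j) = 18 + 9*11 = 18 + 99 = 117)
h(q) = -8*q (h(q) = 2*(-4*q) = -8*q)
M(s) = 1 (M(s) = (2*s)/((2*s)) = (2*s)*(1/(2*s)) = 1)
P = 15357 (P = 14549 - (-8)*101 = 14549 - 1*(-808) = 14549 + 808 = 15357)
M(d(R)) + P = 1 + 15357 = 15358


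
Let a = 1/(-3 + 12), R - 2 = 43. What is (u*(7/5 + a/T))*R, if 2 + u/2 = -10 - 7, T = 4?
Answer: -4883/2 ≈ -2441.5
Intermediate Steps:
R = 45 (R = 2 + 43 = 45)
a = ⅑ (a = 1/9 = ⅑ ≈ 0.11111)
u = -38 (u = -4 + 2*(-10 - 7) = -4 + 2*(-17) = -4 - 34 = -38)
(u*(7/5 + a/T))*R = -38*(7/5 + (⅑)/4)*45 = -38*(7*(⅕) + (⅑)*(¼))*45 = -38*(7/5 + 1/36)*45 = -38*257/180*45 = -4883/90*45 = -4883/2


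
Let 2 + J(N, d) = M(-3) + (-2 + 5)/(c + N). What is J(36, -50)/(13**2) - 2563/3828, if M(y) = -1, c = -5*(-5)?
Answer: -2464637/3587532 ≈ -0.68700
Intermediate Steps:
c = 25
J(N, d) = -3 + 3/(25 + N) (J(N, d) = -2 + (-1 + (-2 + 5)/(25 + N)) = -2 + (-1 + 3/(25 + N)) = -3 + 3/(25 + N))
J(36, -50)/(13**2) - 2563/3828 = (3*(-24 - 1*36)/(25 + 36))/(13**2) - 2563/3828 = (3*(-24 - 36)/61)/169 - 2563*1/3828 = (3*(1/61)*(-60))*(1/169) - 233/348 = -180/61*1/169 - 233/348 = -180/10309 - 233/348 = -2464637/3587532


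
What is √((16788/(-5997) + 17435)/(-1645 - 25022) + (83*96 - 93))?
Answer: √2486256382739553022/17769111 ≈ 88.738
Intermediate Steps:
√((16788/(-5997) + 17435)/(-1645 - 25022) + (83*96 - 93)) = √((16788*(-1/5997) + 17435)/(-26667) + (7968 - 93)) = √((-5596/1999 + 17435)*(-1/26667) + 7875) = √((34846969/1999)*(-1/26667) + 7875) = √(-34846969/53307333 + 7875) = √(419760400406/53307333) = √2486256382739553022/17769111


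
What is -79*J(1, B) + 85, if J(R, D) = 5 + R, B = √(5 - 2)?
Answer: -389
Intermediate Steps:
B = √3 ≈ 1.7320
-79*J(1, B) + 85 = -79*(5 + 1) + 85 = -79*6 + 85 = -474 + 85 = -389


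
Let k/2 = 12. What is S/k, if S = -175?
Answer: -175/24 ≈ -7.2917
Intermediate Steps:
k = 24 (k = 2*12 = 24)
S/k = -175/24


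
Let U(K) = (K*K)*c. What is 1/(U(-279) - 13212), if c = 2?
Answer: 1/142470 ≈ 7.0190e-6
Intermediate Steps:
U(K) = 2*K² (U(K) = (K*K)*2 = K²*2 = 2*K²)
1/(U(-279) - 13212) = 1/(2*(-279)² - 13212) = 1/(2*77841 - 13212) = 1/(155682 - 13212) = 1/142470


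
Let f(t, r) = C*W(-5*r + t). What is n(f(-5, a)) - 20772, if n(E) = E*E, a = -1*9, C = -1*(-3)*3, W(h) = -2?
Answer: -20448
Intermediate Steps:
C = 9 (C = 3*3 = 9)
a = -9
f(t, r) = -18 (f(t, r) = 9*(-2) = -18)
n(E) = E²
n(f(-5, a)) - 20772 = (-18)² - 20772 = 324 - 20772 = -20448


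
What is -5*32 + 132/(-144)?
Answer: -1931/12 ≈ -160.92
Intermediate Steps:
-5*32 + 132/(-144) = -160 + 132*(-1/144) = -160 - 11/12 = -1931/12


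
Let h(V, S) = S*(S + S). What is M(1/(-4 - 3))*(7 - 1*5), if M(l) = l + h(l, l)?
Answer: -10/49 ≈ -0.20408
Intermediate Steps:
h(V, S) = 2*S² (h(V, S) = S*(2*S) = 2*S²)
M(l) = l + 2*l²
M(1/(-4 - 3))*(7 - 1*5) = ((1 + 2/(-4 - 3))/(-4 - 3))*(7 - 1*5) = ((1 + 2/(-7))/(-7))*(7 - 5) = -(1 + 2*(-⅐))/7*2 = -(1 - 2/7)/7*2 = -⅐*5/7*2 = -5/49*2 = -10/49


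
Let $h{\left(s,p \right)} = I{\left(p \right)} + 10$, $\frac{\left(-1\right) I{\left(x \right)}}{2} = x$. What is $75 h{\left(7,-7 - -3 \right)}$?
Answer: $1350$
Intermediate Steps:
$I{\left(x \right)} = - 2 x$
$h{\left(s,p \right)} = 10 - 2 p$ ($h{\left(s,p \right)} = - 2 p + 10 = 10 - 2 p$)
$75 h{\left(7,-7 - -3 \right)} = 75 \left(10 - 2 \left(-7 - -3\right)\right) = 75 \left(10 - 2 \left(-7 + 3\right)\right) = 75 \left(10 - -8\right) = 75 \left(10 + 8\right) = 75 \cdot 18 = 1350$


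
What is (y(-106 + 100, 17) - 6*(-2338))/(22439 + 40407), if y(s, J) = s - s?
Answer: 1002/4489 ≈ 0.22321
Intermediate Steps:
y(s, J) = 0
(y(-106 + 100, 17) - 6*(-2338))/(22439 + 40407) = (0 - 6*(-2338))/(22439 + 40407) = (0 + 14028)/62846 = 14028*(1/62846) = 1002/4489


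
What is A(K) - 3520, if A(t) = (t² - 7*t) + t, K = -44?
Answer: -1320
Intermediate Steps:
A(t) = t² - 6*t
A(K) - 3520 = -44*(-6 - 44) - 3520 = -44*(-50) - 3520 = 2200 - 3520 = -1320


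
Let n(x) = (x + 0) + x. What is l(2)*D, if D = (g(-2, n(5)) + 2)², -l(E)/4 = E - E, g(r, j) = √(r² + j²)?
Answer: 0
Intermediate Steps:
n(x) = 2*x (n(x) = x + x = 2*x)
g(r, j) = √(j² + r²)
l(E) = 0 (l(E) = -4*(E - E) = -4*0 = 0)
D = (2 + 2*√26)² (D = (√((2*5)² + (-2)²) + 2)² = (√(10² + 4) + 2)² = (√(100 + 4) + 2)² = (√104 + 2)² = (2*√26 + 2)² = (2 + 2*√26)² ≈ 148.79)
l(2)*D = 0*(108 + 8*√26) = 0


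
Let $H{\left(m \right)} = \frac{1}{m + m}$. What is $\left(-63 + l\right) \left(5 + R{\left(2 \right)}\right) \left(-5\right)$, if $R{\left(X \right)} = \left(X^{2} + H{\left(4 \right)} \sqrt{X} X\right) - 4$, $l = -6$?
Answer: $1725 + \frac{345 \sqrt{2}}{4} \approx 1847.0$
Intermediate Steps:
$H{\left(m \right)} = \frac{1}{2 m}$
$R{\left(X \right)} = -4 + X^{2} + \frac{X^{\frac{3}{2}}}{8}$ ($R{\left(X \right)} = \left(X^{2} + \frac{1}{2 \cdot 4} \sqrt{X} X\right) - 4 = \left(X^{2} + \frac{1}{2} \cdot \frac{1}{4} \sqrt{X} X\right) - 4 = \left(X^{2} + \frac{\sqrt{X}}{8} X\right) - 4 = \left(X^{2} + \frac{X^{\frac{3}{2}}}{8}\right) - 4 = -4 + X^{2} + \frac{X^{\frac{3}{2}}}{8}$)
$\left(-63 + l\right) \left(5 + R{\left(2 \right)}\right) \left(-5\right) = \left(-63 - 6\right) \left(5 + \left(-4 + 2^{2} + \frac{2^{\frac{3}{2}}}{8}\right)\right) \left(-5\right) = - 69 \left(5 + \left(-4 + 4 + \frac{2 \sqrt{2}}{8}\right)\right) \left(-5\right) = - 69 \left(5 + \left(-4 + 4 + \frac{\sqrt{2}}{4}\right)\right) \left(-5\right) = - 69 \left(5 + \frac{\sqrt{2}}{4}\right) \left(-5\right) = - 69 \left(-25 - \frac{5 \sqrt{2}}{4}\right) = 1725 + \frac{345 \sqrt{2}}{4}$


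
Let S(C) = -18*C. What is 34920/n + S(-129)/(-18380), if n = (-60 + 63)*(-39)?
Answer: -35672293/119470 ≈ -298.59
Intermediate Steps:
n = -117 (n = 3*(-39) = -117)
34920/n + S(-129)/(-18380) = 34920/(-117) - 18*(-129)/(-18380) = 34920*(-1/117) + 2322*(-1/18380) = -3880/13 - 1161/9190 = -35672293/119470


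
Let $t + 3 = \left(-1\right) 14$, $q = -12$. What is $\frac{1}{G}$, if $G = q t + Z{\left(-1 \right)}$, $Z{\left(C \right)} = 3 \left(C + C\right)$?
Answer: $\frac{1}{198} \approx 0.0050505$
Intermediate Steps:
$t = -17$ ($t = -3 - 14 = -17$)
$Z{\left(C \right)} = 6 C$ ($Z{\left(C \right)} = 3 \cdot 2 C = 6 C$)
$G = 198$ ($G = \left(-12\right) \left(-17\right) + 6 \left(-1\right) = 204 - 6 = 198$)
$\frac{1}{G} = \frac{1}{198}$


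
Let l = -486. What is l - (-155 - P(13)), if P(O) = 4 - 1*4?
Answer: -331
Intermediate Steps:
P(O) = 0 (P(O) = 4 - 4 = 0)
l - (-155 - P(13)) = -486 - (-155 - 1*0) = -486 - (-155 + 0) = -486 - 1*(-155) = -486 + 155 = -331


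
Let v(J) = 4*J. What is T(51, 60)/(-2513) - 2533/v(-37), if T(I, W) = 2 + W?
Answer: 6356253/371924 ≈ 17.090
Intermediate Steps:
T(51, 60)/(-2513) - 2533/v(-37) = (2 + 60)/(-2513) - 2533/(4*(-37)) = 62*(-1/2513) - 2533/(-148) = -62/2513 - 2533*(-1/148) = -62/2513 + 2533/148 = 6356253/371924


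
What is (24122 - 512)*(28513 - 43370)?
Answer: -350773770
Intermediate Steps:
(24122 - 512)*(28513 - 43370) = 23610*(-14857) = -350773770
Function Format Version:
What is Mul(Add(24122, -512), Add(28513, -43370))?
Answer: -350773770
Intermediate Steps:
Mul(Add(24122, -512), Add(28513, -43370)) = Mul(23610, -14857) = -350773770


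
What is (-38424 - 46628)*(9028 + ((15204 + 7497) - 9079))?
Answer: -1926427800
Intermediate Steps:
(-38424 - 46628)*(9028 + ((15204 + 7497) - 9079)) = -85052*(9028 + (22701 - 9079)) = -85052*(9028 + 13622) = -85052*22650 = -1926427800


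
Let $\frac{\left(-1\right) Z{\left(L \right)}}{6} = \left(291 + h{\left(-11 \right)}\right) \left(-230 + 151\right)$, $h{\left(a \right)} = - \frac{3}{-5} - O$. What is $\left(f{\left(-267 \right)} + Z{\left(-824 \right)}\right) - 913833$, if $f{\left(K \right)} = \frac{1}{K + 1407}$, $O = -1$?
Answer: $- \frac{883660283}{1140} \approx -7.7514 \cdot 10^{5}$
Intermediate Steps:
$h{\left(a \right)} = \frac{8}{5}$ ($h{\left(a \right)} = - \frac{3}{-5} - -1 = \left(-3\right) \left(- \frac{1}{5}\right) + 1 = \frac{3}{5} + 1 = \frac{8}{5}$)
$f{\left(K \right)} = \frac{1}{1407 + K}$
$Z{\left(L \right)} = \frac{693462}{5}$ ($Z{\left(L \right)} = - 6 \left(291 + \frac{8}{5}\right) \left(-230 + 151\right) = - 6 \cdot \frac{1463}{5} \left(-79\right) = \left(-6\right) \left(- \frac{115577}{5}\right) = \frac{693462}{5}$)
$\left(f{\left(-267 \right)} + Z{\left(-824 \right)}\right) - 913833 = \left(\frac{1}{1407 - 267} + \frac{693462}{5}\right) - 913833 = \left(\frac{1}{1140} + \frac{693462}{5}\right) - 913833 = \frac{158109337}{1140} - 913833 = - \frac{883660283}{1140}$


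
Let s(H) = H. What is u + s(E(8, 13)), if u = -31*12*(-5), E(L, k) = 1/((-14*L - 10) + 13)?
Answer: 202739/109 ≈ 1860.0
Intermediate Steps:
E(L, k) = 1/(3 - 14*L) (E(L, k) = 1/((-10 - 14*L) + 13) = 1/(3 - 14*L))
u = 1860 (u = -372*(-5) = 1860)
u + s(E(8, 13)) = 1860 - 1/(-3 + 14*8) = 1860 - 1/(-3 + 112) = 1860 - 1/109 = 202739/109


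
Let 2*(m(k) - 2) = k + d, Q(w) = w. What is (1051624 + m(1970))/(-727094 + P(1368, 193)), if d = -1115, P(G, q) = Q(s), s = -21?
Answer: -2104107/1454230 ≈ -1.4469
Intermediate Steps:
P(G, q) = -21
m(k) = -1111/2 + k/2 (m(k) = 2 + (k - 1115)/2 = 2 + (-1115 + k)/2 = 2 + (-1115/2 + k/2) = -1111/2 + k/2)
(1051624 + m(1970))/(-727094 + P(1368, 193)) = (1051624 + (-1111/2 + (1/2)*1970))/(-727094 - 21) = (1051624 + (-1111/2 + 985))/(-727115) = (1051624 + 859/2)*(-1/727115) = (2104107/2)*(-1/727115) = -2104107/1454230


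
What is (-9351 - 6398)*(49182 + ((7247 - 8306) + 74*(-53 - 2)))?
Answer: -693790697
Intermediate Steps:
(-9351 - 6398)*(49182 + ((7247 - 8306) + 74*(-53 - 2))) = -15749*(49182 + (-1059 + 74*(-55))) = -15749*(49182 + (-1059 - 4070)) = -15749*(49182 - 5129) = -15749*44053 = -693790697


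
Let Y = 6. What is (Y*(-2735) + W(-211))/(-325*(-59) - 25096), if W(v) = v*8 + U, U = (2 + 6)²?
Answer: 18034/5921 ≈ 3.0458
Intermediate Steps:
U = 64 (U = 8² = 64)
W(v) = 64 + 8*v (W(v) = v*8 + 64 = 8*v + 64 = 64 + 8*v)
(Y*(-2735) + W(-211))/(-325*(-59) - 25096) = (6*(-2735) + (64 + 8*(-211)))/(-325*(-59) - 25096) = (-16410 + (64 - 1688))/(19175 - 25096) = (-16410 - 1624)/(-5921) = -18034*(-1/5921) = 18034/5921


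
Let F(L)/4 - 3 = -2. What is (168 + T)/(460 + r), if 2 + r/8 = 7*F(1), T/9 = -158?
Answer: -627/334 ≈ -1.8772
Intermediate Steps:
T = -1422 (T = 9*(-158) = -1422)
F(L) = 4 (F(L) = 12 + 4*(-2) = 12 - 8 = 4)
r = 208 (r = -16 + 8*(7*4) = -16 + 8*28 = -16 + 224 = 208)
(168 + T)/(460 + r) = (168 - 1422)/(460 + 208) = -1254/668 = -1254*1/668 = -627/334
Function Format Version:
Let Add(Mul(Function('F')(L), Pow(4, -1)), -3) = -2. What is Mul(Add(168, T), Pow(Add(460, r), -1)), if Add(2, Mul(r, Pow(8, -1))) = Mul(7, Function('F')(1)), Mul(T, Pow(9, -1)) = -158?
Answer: Rational(-627, 334) ≈ -1.8772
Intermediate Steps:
T = -1422 (T = Mul(9, -158) = -1422)
Function('F')(L) = 4 (Function('F')(L) = Add(12, Mul(4, -2)) = Add(12, -8) = 4)
r = 208 (r = Add(-16, Mul(8, Mul(7, 4))) = Add(-16, Mul(8, 28)) = Add(-16, 224) = 208)
Mul(Add(168, T), Pow(Add(460, r), -1)) = Mul(Add(168, -1422), Pow(Add(460, 208), -1)) = Mul(-1254, Pow(668, -1)) = Mul(-1254, Rational(1, 668)) = Rational(-627, 334)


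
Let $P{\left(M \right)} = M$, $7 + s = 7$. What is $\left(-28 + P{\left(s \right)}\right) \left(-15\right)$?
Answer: $420$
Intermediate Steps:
$s = 0$ ($s = -7 + 7 = 0$)
$\left(-28 + P{\left(s \right)}\right) \left(-15\right) = \left(-28 + 0\right) \left(-15\right) = \left(-28\right) \left(-15\right) = 420$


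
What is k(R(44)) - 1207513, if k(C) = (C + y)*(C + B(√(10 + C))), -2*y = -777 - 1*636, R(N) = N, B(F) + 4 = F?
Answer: -1177493 + 4503*√6/2 ≈ -1.1720e+6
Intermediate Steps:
B(F) = -4 + F
y = 1413/2 (y = -(-777 - 1*636)/2 = -(-777 - 636)/2 = -½*(-1413) = 1413/2 ≈ 706.50)
k(C) = (1413/2 + C)*(-4 + C + √(10 + C)) (k(C) = (C + 1413/2)*(C + (-4 + √(10 + C))) = (1413/2 + C)*(-4 + C + √(10 + C)))
k(R(44)) - 1207513 = (-2826 + 44² + (1405/2)*44 + 1413*√(10 + 44)/2 + 44*√(10 + 44)) - 1207513 = (-2826 + 1936 + 30910 + 1413*√54/2 + 44*√54) - 1207513 = (-2826 + 1936 + 30910 + 1413*(3*√6)/2 + 44*(3*√6)) - 1207513 = (-2826 + 1936 + 30910 + 4239*√6/2 + 132*√6) - 1207513 = (30020 + 4503*√6/2) - 1207513 = -1177493 + 4503*√6/2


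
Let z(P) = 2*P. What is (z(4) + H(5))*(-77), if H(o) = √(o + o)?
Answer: -616 - 77*√10 ≈ -859.50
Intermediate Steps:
H(o) = √2*√o (H(o) = √(2*o) = √2*√o)
(z(4) + H(5))*(-77) = (2*4 + √2*√5)*(-77) = (8 + √10)*(-77) = -616 - 77*√10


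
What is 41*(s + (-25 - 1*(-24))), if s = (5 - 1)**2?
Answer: 615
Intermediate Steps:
s = 16 (s = 4**2 = 16)
41*(s + (-25 - 1*(-24))) = 41*(16 + (-25 - 1*(-24))) = 41*(16 + (-25 + 24)) = 41*(16 - 1) = 41*15 = 615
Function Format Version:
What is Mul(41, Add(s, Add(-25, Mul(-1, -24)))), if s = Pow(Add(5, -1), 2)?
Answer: 615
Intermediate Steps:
s = 16 (s = Pow(4, 2) = 16)
Mul(41, Add(s, Add(-25, Mul(-1, -24)))) = Mul(41, Add(16, Add(-25, Mul(-1, -24)))) = Mul(41, Add(16, Add(-25, 24))) = Mul(41, Add(16, -1)) = Mul(41, 15) = 615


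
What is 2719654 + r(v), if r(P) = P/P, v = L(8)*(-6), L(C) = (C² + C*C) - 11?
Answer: 2719655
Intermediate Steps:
L(C) = -11 + 2*C² (L(C) = (C² + C²) - 11 = 2*C² - 11 = -11 + 2*C²)
v = -702 (v = (-11 + 2*8²)*(-6) = (-11 + 2*64)*(-6) = (-11 + 128)*(-6) = 117*(-6) = -702)
r(P) = 1
2719654 + r(v) = 2719654 + 1 = 2719655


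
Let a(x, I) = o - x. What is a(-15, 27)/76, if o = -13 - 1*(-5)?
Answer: 7/76 ≈ 0.092105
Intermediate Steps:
o = -8 (o = -13 + 5 = -8)
a(x, I) = -8 - x
a(-15, 27)/76 = (-8 - 1*(-15))/76 = (-8 + 15)*(1/76) = 7*(1/76) = 7/76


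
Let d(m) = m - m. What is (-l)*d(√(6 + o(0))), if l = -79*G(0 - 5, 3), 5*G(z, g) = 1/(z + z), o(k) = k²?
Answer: 0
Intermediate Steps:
G(z, g) = 1/(10*z) (G(z, g) = 1/(5*(z + z)) = 1/(5*((2*z))) = (1/(2*z))/5 = 1/(10*z))
l = 79/50 (l = -79/(10*(0 - 5)) = -79/(10*(-5)) = -79*(-1)/(10*5) = -79*(-1/50) = 79/50 ≈ 1.5800)
d(m) = 0
(-l)*d(√(6 + o(0))) = -1*79/50*0 = -79/50*0 = 0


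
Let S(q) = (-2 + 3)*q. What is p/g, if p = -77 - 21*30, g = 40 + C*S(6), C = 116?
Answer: -707/736 ≈ -0.96060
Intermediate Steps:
S(q) = q (S(q) = 1*q = q)
g = 736 (g = 40 + 116*6 = 40 + 696 = 736)
p = -707 (p = -77 - 630 = -707)
p/g = -707/736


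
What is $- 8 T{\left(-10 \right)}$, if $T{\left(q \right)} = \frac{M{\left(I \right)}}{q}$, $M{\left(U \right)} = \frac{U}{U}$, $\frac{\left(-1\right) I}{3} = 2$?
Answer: $\frac{4}{5} \approx 0.8$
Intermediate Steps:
$I = -6$ ($I = \left(-3\right) 2 = -6$)
$M{\left(U \right)} = 1$
$T{\left(q \right)} = \frac{1}{q}$ ($T{\left(q \right)} = 1 \frac{1}{q} = \frac{1}{q}$)
$- 8 T{\left(-10 \right)} = - \frac{8}{-10} = \left(-8\right) \left(- \frac{1}{10}\right) = \frac{4}{5}$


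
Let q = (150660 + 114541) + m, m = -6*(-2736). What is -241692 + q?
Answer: 39925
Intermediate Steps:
m = 16416
q = 281617 (q = (150660 + 114541) + 16416 = 265201 + 16416 = 281617)
-241692 + q = -241692 + 281617 = 39925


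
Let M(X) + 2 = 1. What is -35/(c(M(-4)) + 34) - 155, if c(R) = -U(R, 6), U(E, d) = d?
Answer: -625/4 ≈ -156.25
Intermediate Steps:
M(X) = -1 (M(X) = -2 + 1 = -1)
c(R) = -6 (c(R) = -1*6 = -6)
-35/(c(M(-4)) + 34) - 155 = -35/(-6 + 34) - 155 = -35/28 - 155 = -35*1/28 - 155 = -5/4 - 155 = -625/4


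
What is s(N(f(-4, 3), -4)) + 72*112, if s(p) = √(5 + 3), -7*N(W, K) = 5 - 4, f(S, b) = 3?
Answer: 8064 + 2*√2 ≈ 8066.8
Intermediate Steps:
N(W, K) = -⅐ (N(W, K) = -(5 - 4)/7 = -⅐*1 = -⅐)
s(p) = 2*√2 (s(p) = √8 = 2*√2)
s(N(f(-4, 3), -4)) + 72*112 = 2*√2 + 72*112 = 2*√2 + 8064 = 8064 + 2*√2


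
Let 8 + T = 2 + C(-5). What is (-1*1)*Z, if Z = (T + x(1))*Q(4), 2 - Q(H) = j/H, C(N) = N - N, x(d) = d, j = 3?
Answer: 25/4 ≈ 6.2500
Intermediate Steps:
C(N) = 0
Q(H) = 2 - 3/H
T = -6 (T = -8 + (2 + 0) = -8 + 2 = -6)
Z = -25/4 (Z = (-6 + 1)*(2 - 3/4) = -5*(2 - 3*¼) = -5*(2 - ¾) = -5*5/4 = -25/4 ≈ -6.2500)
(-1*1)*Z = -1*1*(-25/4) = -1*(-25/4) = 25/4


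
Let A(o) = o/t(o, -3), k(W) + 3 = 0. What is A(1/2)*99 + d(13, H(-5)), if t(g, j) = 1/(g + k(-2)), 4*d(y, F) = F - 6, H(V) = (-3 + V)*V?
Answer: -461/4 ≈ -115.25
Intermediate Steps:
k(W) = -3 (k(W) = -3 + 0 = -3)
H(V) = V*(-3 + V)
d(y, F) = -3/2 + F/4 (d(y, F) = (F - 6)/4 = (-6 + F)/4 = -3/2 + F/4)
t(g, j) = 1/(-3 + g) (t(g, j) = 1/(g - 3) = 1/(-3 + g))
A(o) = o*(-3 + o) (A(o) = o/(1/(-3 + o)) = o*(-3 + o))
A(1/2)*99 + d(13, H(-5)) = ((-3 + 1/2)/2)*99 + (-3/2 + (-5*(-3 - 5))/4) = ((-3 + ½)/2)*99 + (-3/2 + (-5*(-8))/4) = ((½)*(-5/2))*99 + (-3/2 + (¼)*40) = -5/4*99 + (-3/2 + 10) = -495/4 + 17/2 = -461/4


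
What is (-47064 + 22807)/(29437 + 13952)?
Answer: -24257/43389 ≈ -0.55906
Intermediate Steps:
(-47064 + 22807)/(29437 + 13952) = -24257/43389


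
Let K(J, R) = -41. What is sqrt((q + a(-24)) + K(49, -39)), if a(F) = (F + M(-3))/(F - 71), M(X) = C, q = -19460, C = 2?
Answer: I*sqrt(175994435)/95 ≈ 139.65*I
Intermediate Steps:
M(X) = 2
a(F) = (2 + F)/(-71 + F) (a(F) = (F + 2)/(F - 71) = (2 + F)/(-71 + F))
sqrt((q + a(-24)) + K(49, -39)) = sqrt((-19460 + (2 - 24)/(-71 - 24)) - 41) = sqrt((-19460 - 22/(-95)) - 41) = sqrt((-19460 - 1/95*(-22)) - 41) = sqrt((-19460 + 22/95) - 41) = sqrt(-1848678/95 - 41) = sqrt(-1852573/95) = I*sqrt(175994435)/95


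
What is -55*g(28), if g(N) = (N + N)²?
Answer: -172480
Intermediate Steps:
g(N) = 4*N² (g(N) = (2*N)² = 4*N²)
-55*g(28) = -220*28² = -220*784 = -55*3136 = -172480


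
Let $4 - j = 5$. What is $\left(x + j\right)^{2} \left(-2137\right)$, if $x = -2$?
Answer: $-19233$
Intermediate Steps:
$j = -1$ ($j = 4 - 5 = -1$)
$\left(x + j\right)^{2} \left(-2137\right) = \left(-2 - 1\right)^{2} \left(-2137\right) = \left(-3\right)^{2} \left(-2137\right) = 9 \left(-2137\right) = -19233$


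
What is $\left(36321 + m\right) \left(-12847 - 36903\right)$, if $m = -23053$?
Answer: $-660083000$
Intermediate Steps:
$\left(36321 + m\right) \left(-12847 - 36903\right) = \left(36321 - 23053\right) \left(-12847 - 36903\right) = 13268 \left(-49750\right) = -660083000$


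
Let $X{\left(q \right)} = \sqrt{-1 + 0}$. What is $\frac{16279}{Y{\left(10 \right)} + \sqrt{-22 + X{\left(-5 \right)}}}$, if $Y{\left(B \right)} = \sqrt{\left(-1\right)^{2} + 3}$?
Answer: $\frac{16279}{2 + \sqrt{-22 + i}} \approx 1296.6 - 2887.6 i$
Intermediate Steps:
$X{\left(q \right)} = i$ ($X{\left(q \right)} = \sqrt{-1} = i$)
$Y{\left(B \right)} = 2$ ($Y{\left(B \right)} = \sqrt{1 + 3} = \sqrt{4} = 2$)
$\frac{16279}{Y{\left(10 \right)} + \sqrt{-22 + X{\left(-5 \right)}}} = \frac{16279}{2 + \sqrt{-22 + i}}$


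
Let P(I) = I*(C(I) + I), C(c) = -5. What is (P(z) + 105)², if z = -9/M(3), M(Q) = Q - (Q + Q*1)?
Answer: 9801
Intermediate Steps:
M(Q) = -Q (M(Q) = Q - (Q + Q) = Q - 2*Q = -Q)
z = 3 (z = -9/((-1*3)) = -9/(-3) = -9*(-⅓) = 3)
P(I) = I*(-5 + I)
(P(z) + 105)² = (3*(-5 + 3) + 105)² = (3*(-2) + 105)² = (-6 + 105)² = 99² = 9801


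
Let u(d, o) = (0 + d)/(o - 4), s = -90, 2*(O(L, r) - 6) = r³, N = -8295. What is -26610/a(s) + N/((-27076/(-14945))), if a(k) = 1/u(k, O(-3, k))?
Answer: -3232229633025/704939132 ≈ -4585.1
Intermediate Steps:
O(L, r) = 6 + r³/2
u(d, o) = d/(-4 + o)
a(k) = (2 + k³/2)/k (a(k) = 1/(k/(-4 + (6 + k³/2))) = 1/(k/(2 + k³/2)) = (2 + k³/2)/k)
-26610/a(s) + N/((-27076/(-14945))) = -26610*(-180/(4 + (-90)³)) - 8295/((-27076/(-14945))) = -26610*(-180/(4 - 729000)) - 8295/((-27076*(-1/14945))) = -26610/((½)*(-1/90)*(-728996)) - 8295/3868/2135 = -26610/182249/45 - 8295*2135/3868 = -26610*45/182249 - 17709825/3868 = -1197450/182249 - 17709825/3868 = -3232229633025/704939132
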